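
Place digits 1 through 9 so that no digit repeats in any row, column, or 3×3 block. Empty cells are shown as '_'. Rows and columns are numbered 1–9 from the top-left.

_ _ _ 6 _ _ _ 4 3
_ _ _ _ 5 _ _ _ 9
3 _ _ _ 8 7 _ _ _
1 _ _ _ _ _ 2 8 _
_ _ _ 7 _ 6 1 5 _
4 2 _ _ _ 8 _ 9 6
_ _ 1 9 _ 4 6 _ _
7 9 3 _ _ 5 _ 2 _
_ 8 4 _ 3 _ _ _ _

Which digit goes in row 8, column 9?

row 3, column 7 = 5 (sole candidate).
row 5, column 2 = 3 (sole candidate).
row 5, column 9 = 4 (sole candidate).
row 6, column 5 = 1 (sole candidate).
row 7, column 2 = 5 (sole candidate).
row 8, column 5 = 6 (sole candidate).
row 4, column 9 = 7 (sole candidate).
row 6, column 7 = 3 (sole candidate).
row 7, column 1 = 2 (sole candidate).
row 7, column 5 = 7 (sole candidate).
row 7, column 8 = 3 (sole candidate).
row 7, column 9 = 8 (sole candidate).
row 8, column 7 = 4 (sole candidate).
row 8, column 9 = 1: row 8 has {2,3,4,5,6,7,9}; col 9 has {3,4,6,7,8,9}; box has {2,3,4,6,8} → only 1 remains.

1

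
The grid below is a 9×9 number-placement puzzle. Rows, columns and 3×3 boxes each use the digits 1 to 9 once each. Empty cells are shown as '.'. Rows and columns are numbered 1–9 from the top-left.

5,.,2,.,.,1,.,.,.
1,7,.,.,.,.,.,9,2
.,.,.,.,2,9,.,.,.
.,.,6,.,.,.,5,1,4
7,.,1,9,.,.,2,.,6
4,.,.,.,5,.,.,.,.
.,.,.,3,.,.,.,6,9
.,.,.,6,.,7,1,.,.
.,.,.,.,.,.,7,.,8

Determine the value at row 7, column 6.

row 7, column 7 = 4 (sole candidate).
row 1, column 2 = 9 (hidden single in row 1).
row 3, column 9 = 1 (hidden single in row 3).
row 4, column 1 = 9 (hidden single in row 4).
row 5, column 2 = 5 (hidden single in row 5).
row 6, column 4 = 1 (hidden single in row 6).
row 6, column 6 = 6 (hidden single in row 6).
row 6, column 7 = 9 (hidden single in row 6).
row 6, column 2 = 2 (hidden single in row 6).
row 7, column 3 = 7 (hidden single in row 7).
row 7, column 6 = 5: in row 7, 5 can only go here (every other open cell in that row sees a 5).

5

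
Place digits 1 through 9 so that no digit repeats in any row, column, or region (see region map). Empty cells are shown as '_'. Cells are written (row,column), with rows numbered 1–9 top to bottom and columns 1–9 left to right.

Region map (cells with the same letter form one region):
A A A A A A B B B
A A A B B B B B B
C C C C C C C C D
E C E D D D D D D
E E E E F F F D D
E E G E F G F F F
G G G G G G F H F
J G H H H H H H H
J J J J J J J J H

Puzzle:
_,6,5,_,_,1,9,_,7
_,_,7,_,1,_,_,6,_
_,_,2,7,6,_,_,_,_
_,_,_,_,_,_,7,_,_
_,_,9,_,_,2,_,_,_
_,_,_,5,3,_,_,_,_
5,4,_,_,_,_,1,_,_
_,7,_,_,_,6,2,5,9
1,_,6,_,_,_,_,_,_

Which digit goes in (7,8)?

(7,8) = 7: in row 7, 7 can only go here (every other open cell in that row sees a 7).

7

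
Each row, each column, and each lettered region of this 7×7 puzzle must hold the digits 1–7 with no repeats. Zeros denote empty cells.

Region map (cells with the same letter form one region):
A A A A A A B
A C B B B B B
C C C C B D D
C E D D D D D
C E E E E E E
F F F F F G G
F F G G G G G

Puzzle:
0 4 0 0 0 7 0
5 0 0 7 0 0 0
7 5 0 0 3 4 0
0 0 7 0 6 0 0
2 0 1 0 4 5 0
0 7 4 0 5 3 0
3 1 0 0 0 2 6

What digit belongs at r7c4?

4

r3c3 = 6: row 3 has {3,4,5,7}; col 3 has {1,4,7}; region has {2,5,7} → only 6 remains.
r3c4 = 1: row 3 has {3,4,5,6,7}; col 4 has {7}; region has {2,5,6,7} → only 1 remains.
r3c7 = 2: row 3 has {1,3,4,5,6,7}; col 7 has {6}; region has {4,6,7} → only 2 remains.
r4c1 = 4: row 4 has {6,7}; col 1 has {2,3,5,7}; region has {1,2,5,6,7} → only 4 remains.
r4c6 = 1: row 4 has {4,6,7}; col 6 has {2,3,4,5,7}; region has {2,4,6,7} → only 1 remains.
r6c1 = 6: row 6 has {3,4,5,7}; col 1 has {2,3,4,5,7}; region has {1,3,4,5,7} → only 6 remains.
r6c4 = 2: row 6 has {3,4,5,6,7}; col 4 has {1,7}; region has {1,3,4,5,6,7} → only 2 remains.
r6c7 = 1: row 6 has {2,3,4,5,6,7}; col 7 has {2,6}; region has {2,3,6} → only 1 remains.
r7c3 = 5: row 7 has {1,2,3,6}; col 3 has {1,4,6,7}; region has {1,2,3,6} → only 5 remains.
r7c4 = 4: row 7 has {1,2,3,5,6}; col 4 has {1,2,7}; region has {1,2,3,5,6} → only 4 remains.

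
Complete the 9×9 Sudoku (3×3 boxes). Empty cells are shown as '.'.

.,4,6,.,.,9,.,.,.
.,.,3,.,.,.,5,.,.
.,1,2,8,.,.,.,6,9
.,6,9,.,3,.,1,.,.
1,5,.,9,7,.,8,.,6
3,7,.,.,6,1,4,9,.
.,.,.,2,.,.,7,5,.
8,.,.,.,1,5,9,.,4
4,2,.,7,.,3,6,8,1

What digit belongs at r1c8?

r3c7 = 3: row 3 has {1,2,6,8,9}; col 7 has {1,4,5,6,7,8,9}; box has {5,6,9} → only 3 remains.
r4c1 = 2: row 4 has {1,3,6,9}; col 1 has {1,3,4,8}; box has {1,3,5,6,7,9} → only 2 remains.
r4c8 = 7: row 4 has {1,2,3,6,9}; col 8 has {5,6,8,9}; box has {1,4,6,8,9} → only 7 remains.
r4c9 = 5: row 4 has {1,2,3,6,7,9}; col 9 has {1,4,6,9}; box has {1,4,6,7,8,9} → only 5 remains.
r5c3 = 4: row 5 has {1,5,6,7,8,9}; col 3 has {2,3,6,9}; box has {1,2,3,5,6,7,9} → only 4 remains.
r5c6 = 2: row 5 has {1,4,5,6,7,8,9}; col 6 has {1,3,5,9}; box has {1,3,6,7,9} → only 2 remains.
r5c8 = 3: row 5 has {1,2,4,5,6,7,8,9}; col 8 has {5,6,7,8,9}; box has {1,4,5,6,7,8,9} → only 3 remains.
r6c3 = 8: row 6 has {1,3,4,6,7,9}; col 3 has {2,3,4,6,9}; box has {1,2,3,4,5,6,7,9} → only 8 remains.
r6c4 = 5: row 6 has {1,3,4,6,7,8,9}; col 4 has {2,7,8,9}; box has {1,2,3,6,7,9} → only 5 remains.
r6c9 = 2: row 6 has {1,3,4,5,6,7,8,9}; col 9 has {1,4,5,6,9}; box has {1,3,4,5,6,7,8,9} → only 2 remains.
r7c3 = 1: row 7 has {2,5,7}; col 3 has {2,3,4,6,8,9}; box has {2,4,8} → only 1 remains.
r7c9 = 3: row 7 has {1,2,5,7}; col 9 has {1,2,4,5,6,9}; box has {1,4,5,6,7,8,9} → only 3 remains.
r8c2 = 3: row 8 has {1,4,5,8,9}; col 2 has {1,2,4,5,6,7}; box has {1,2,4,8} → only 3 remains.
r8c3 = 7: row 8 has {1,3,4,5,8,9}; col 3 has {1,2,3,4,6,8,9}; box has {1,2,3,4,8} → only 7 remains.
r8c4 = 6: row 8 has {1,3,4,5,7,8,9}; col 4 has {2,5,7,8,9}; box has {1,2,3,5,7} → only 6 remains.
r8c8 = 2: row 8 has {1,3,4,5,6,7,8,9}; col 8 has {3,5,6,7,8,9}; box has {1,3,4,5,6,7,8,9} → only 2 remains.
r9c3 = 5: row 9 has {1,2,3,4,6,7,8}; col 3 has {1,2,3,4,6,7,8,9}; box has {1,2,3,4,7,8} → only 5 remains.
r9c5 = 9: row 9 has {1,2,3,4,5,6,7,8}; col 5 has {1,3,6,7}; box has {1,2,3,5,6,7} → only 9 remains.
r1c7 = 2: row 1 has {4,6,9}; col 7 has {1,3,4,5,6,7,8,9}; box has {3,5,6,9} → only 2 remains.
r1c8 = 1: row 1 has {2,4,6,9}; col 8 has {2,3,5,6,7,8,9}; box has {2,3,5,6,9} → only 1 remains.

1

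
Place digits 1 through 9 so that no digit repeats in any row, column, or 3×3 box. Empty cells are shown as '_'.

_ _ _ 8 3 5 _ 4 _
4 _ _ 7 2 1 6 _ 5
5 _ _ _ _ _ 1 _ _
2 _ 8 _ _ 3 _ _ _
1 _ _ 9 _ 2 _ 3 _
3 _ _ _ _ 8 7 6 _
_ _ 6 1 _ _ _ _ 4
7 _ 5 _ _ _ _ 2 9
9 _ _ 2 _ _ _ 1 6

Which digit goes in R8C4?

3

R1C1 = 6: row 1 has {3,4,5,8}; col 1 has {1,2,3,4,5,7,9}; box has {4,5} → only 6 remains.
R4C9 = 1: row 4 has {2,3,8}; col 9 has {4,5,6,9}; box has {3,6,7} → only 1 remains.
R5C9 = 8: row 5 has {1,2,3,9}; col 9 has {1,4,5,6,9}; box has {1,3,6,7} → only 8 remains.
R6C9 = 2: row 6 has {3,6,7,8}; col 9 has {1,4,5,6,8,9}; box has {1,3,6,7,8} → only 2 remains.
R7C1 = 8: row 7 has {1,4,6}; col 1 has {1,2,3,4,5,6,7,9}; box has {5,6,7,9} → only 8 remains.
R1C9 = 7: row 1 has {3,4,5,6,8}; col 9 has {1,2,4,5,6,8,9}; box has {1,4,5,6} → only 7 remains.
R3C9 = 3: row 3 has {1,5}; col 9 has {1,2,4,5,6,7,8,9}; box has {1,4,5,6,7} → only 3 remains.
R6C5 = 1: in row 6, 1 can only go here (every other open cell in that row sees a 1).
R7C2 = 2: in row 7, 2 can only go here (every other open cell in that row sees a 2).
R3C3 = 2: in row 3, 2 can only go here (every other open cell in that row sees a 2).
R1C7 = 2: in row 1, 2 can only go here (every other open cell in that row sees a 2).
R3C2 = 7: in row 3, 7 can only go here (every other open cell in that row sees a 7).
R3C8 = 8: in row 3, 8 can only go here (every other open cell in that row sees an 8).
R2C8 = 9: row 2 has {1,2,4,5,6,7}; col 8 has {1,2,3,4,6,8}; box has {1,2,3,4,5,6,7,8} → only 9 remains.
R4C8 = 5: row 4 has {1,2,3,8}; col 8 has {1,2,3,4,6,8,9}; box has {1,2,3,6,7,8} → only 5 remains.
R5C7 = 4: row 5 has {1,2,3,8,9}; col 7 has {1,2,6,7}; box has {1,2,3,5,6,7,8} → only 4 remains.
R7C8 = 7: row 7 has {1,2,4,6,8}; col 8 has {1,2,3,4,5,6,8,9}; box has {1,2,4,6,9} → only 7 remains.
R2C3 = 3: row 2 has {1,2,4,5,6,7,9}; col 3 has {2,5,6,8}; box has {2,4,5,6,7} → only 3 remains.
R4C7 = 9: row 4 has {1,2,3,5,8}; col 7 has {1,2,4,6,7}; box has {1,2,3,4,5,6,7,8} → only 9 remains.
R5C3 = 7: row 5 has {1,2,3,4,8,9}; col 3 has {2,3,5,6,8}; box has {1,2,3,8} → only 7 remains.
R7C6 = 9: row 7 has {1,2,4,6,7,8}; col 6 has {1,2,3,5,8}; box has {1,2} → only 9 remains.
R9C3 = 4: row 9 has {1,2,6,9}; col 3 has {2,3,5,6,7,8}; box has {2,5,6,7,8,9} → only 4 remains.
R9C6 = 7: row 9 has {1,2,4,6,9}; col 6 has {1,2,3,5,8,9}; box has {1,2,9} → only 7 remains.
R2C2 = 8: row 2 has {1,2,3,4,5,6,7,9}; col 2 has {2,7}; box has {2,3,4,5,6,7} → only 8 remains.
R6C3 = 9: row 6 has {1,2,3,6,7,8}; col 3 has {2,3,4,5,6,7,8}; box has {1,2,3,7,8} → only 9 remains.
R7C5 = 5: row 7 has {1,2,4,6,7,8,9}; col 5 has {1,2,3}; box has {1,2,7,9} → only 5 remains.
R7C7 = 3: row 7 has {1,2,4,5,6,7,8,9}; col 7 has {1,2,4,6,7,9}; box has {1,2,4,6,7,9} → only 3 remains.
R8C7 = 8: row 8 has {2,5,7,9}; col 7 has {1,2,3,4,6,7,9}; box has {1,2,3,4,6,7,9} → only 8 remains.
R9C2 = 3: row 9 has {1,2,4,6,7,9}; col 2 has {2,7,8}; box has {2,4,5,6,7,8,9} → only 3 remains.
R9C5 = 8: row 9 has {1,2,3,4,6,7,9}; col 5 has {1,2,3,5}; box has {1,2,5,7,9} → only 8 remains.
R9C7 = 5: row 9 has {1,2,3,4,6,7,8,9}; col 7 has {1,2,3,4,6,7,8,9}; box has {1,2,3,4,6,7,8,9} → only 5 remains.
R1C3 = 1: row 1 has {2,3,4,5,6,7,8}; col 3 has {2,3,4,5,6,7,8,9}; box has {2,3,4,5,6,7,8} → only 1 remains.
R5C5 = 6: row 5 has {1,2,3,4,7,8,9}; col 5 has {1,2,3,5,8}; box has {1,2,3,8,9} → only 6 remains.
R8C2 = 1: row 8 has {2,5,7,8,9}; col 2 has {2,3,7,8}; box has {2,3,4,5,6,7,8,9} → only 1 remains.
R8C5 = 4: row 8 has {1,2,5,7,8,9}; col 5 has {1,2,3,5,6,8}; box has {1,2,5,7,8,9} → only 4 remains.
R8C6 = 6: row 8 has {1,2,4,5,7,8,9}; col 6 has {1,2,3,5,7,8,9}; box has {1,2,4,5,7,8,9} → only 6 remains.
R1C2 = 9: row 1 has {1,2,3,4,5,6,7,8}; col 2 has {1,2,3,7,8}; box has {1,2,3,4,5,6,7,8} → only 9 remains.
R3C5 = 9: row 3 has {1,2,3,5,7,8}; col 5 has {1,2,3,4,5,6,8}; box has {1,2,3,5,7,8} → only 9 remains.
R3C6 = 4: row 3 has {1,2,3,5,7,8,9}; col 6 has {1,2,3,5,6,7,8,9}; box has {1,2,3,5,7,8,9} → only 4 remains.
R4C4 = 4: row 4 has {1,2,3,5,8,9}; col 4 has {1,2,7,8,9}; box has {1,2,3,6,8,9} → only 4 remains.
R4C5 = 7: row 4 has {1,2,3,4,5,8,9}; col 5 has {1,2,3,4,5,6,8,9}; box has {1,2,3,4,6,8,9} → only 7 remains.
R5C2 = 5: row 5 has {1,2,3,4,6,7,8,9}; col 2 has {1,2,3,7,8,9}; box has {1,2,3,7,8,9} → only 5 remains.
R6C2 = 4: row 6 has {1,2,3,6,7,8,9}; col 2 has {1,2,3,5,7,8,9}; box has {1,2,3,5,7,8,9} → only 4 remains.
R6C4 = 5: row 6 has {1,2,3,4,6,7,8,9}; col 4 has {1,2,4,7,8,9}; box has {1,2,3,4,6,7,8,9} → only 5 remains.
R8C4 = 3: row 8 has {1,2,4,5,6,7,8,9}; col 4 has {1,2,4,5,7,8,9}; box has {1,2,4,5,6,7,8,9} → only 3 remains.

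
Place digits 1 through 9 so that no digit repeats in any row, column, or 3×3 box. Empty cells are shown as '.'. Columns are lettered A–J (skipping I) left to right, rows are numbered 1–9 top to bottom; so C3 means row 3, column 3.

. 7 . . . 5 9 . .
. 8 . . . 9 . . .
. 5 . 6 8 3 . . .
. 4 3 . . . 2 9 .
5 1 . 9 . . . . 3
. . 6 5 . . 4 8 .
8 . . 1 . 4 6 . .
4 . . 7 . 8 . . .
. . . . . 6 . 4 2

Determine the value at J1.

A4 = 7: row 4 has {2,3,4,9}; col 1 has {4,5,8}; box has {1,3,4,5,6} → only 7 remains.
D4 = 8: row 4 has {2,3,4,7,9}; col 4 has {1,5,6,7,9}; box has {5,9} → only 8 remains.
F4 = 1: row 4 has {2,3,4,7,8,9}; col 6 has {3,4,5,6,8,9}; box has {5,8,9} → only 1 remains.
G5 = 7: row 5 has {1,3,5,9}; col 7 has {2,4,6,9}; box has {2,3,4,8,9} → only 7 remains.
H5 = 6: row 5 has {1,3,5,7,9}; col 8 has {4,8,9}; box has {2,3,4,7,8,9} → only 6 remains.
J6 = 1: row 6 has {4,5,6,8}; col 9 has {2,3}; box has {2,3,4,6,7,8,9} → only 1 remains.
D9 = 3: row 9 has {2,4,6}; col 4 has {1,5,6,7,8,9}; box has {1,4,6,7,8} → only 3 remains.
G3 = 1: row 3 has {3,5,6,8}; col 7 has {2,4,6,7,9}; box has {9} → only 1 remains.
E4 = 6: row 4 has {1,2,3,4,7,8,9}; col 5 has {8}; box has {1,5,8,9} → only 6 remains.
J4 = 5: row 4 has {1,2,3,4,6,7,8,9}; col 9 has {1,2,3}; box has {1,2,3,4,6,7,8,9} → only 5 remains.
F5 = 2: row 5 has {1,3,5,6,7,9}; col 6 has {1,3,4,5,6,8,9}; box has {1,5,6,8,9} → only 2 remains.
F6 = 7: row 6 has {1,4,5,6,8}; col 6 has {1,2,3,4,5,6,8,9}; box has {1,2,5,6,8,9} → only 7 remains.
J8 = 9: row 8 has {4,7,8}; col 9 has {1,2,3,5}; box has {2,4,6} → only 9 remains.
B9 = 9: row 9 has {2,3,4,6}; col 2 has {1,4,5,7,8}; box has {4,8} → only 9 remains.
E9 = 5: row 9 has {2,3,4,6,9}; col 5 has {6,8}; box has {1,3,4,6,7,8} → only 5 remains.
G9 = 8: row 9 has {2,3,4,5,6,9}; col 7 has {1,2,4,6,7,9}; box has {2,4,6,9} → only 8 remains.
C5 = 8: row 5 has {1,2,3,5,6,7,9}; col 3 has {3,6}; box has {1,3,4,5,6,7} → only 8 remains.
E5 = 4: row 5 has {1,2,3,5,6,7,8,9}; col 5 has {5,6,8}; box has {1,2,5,6,7,8,9} → only 4 remains.
B6 = 2: row 6 has {1,4,5,6,7,8}; col 2 has {1,4,5,7,8,9}; box has {1,3,4,5,6,7,8} → only 2 remains.
E6 = 3: row 6 has {1,2,4,5,6,7,8}; col 5 has {4,5,6,8}; box has {1,2,4,5,6,7,8,9} → only 3 remains.
B7 = 3: row 7 has {1,4,6,8}; col 2 has {1,2,4,5,7,8,9}; box has {4,8,9} → only 3 remains.
J7 = 7: row 7 has {1,3,4,6,8}; col 9 has {1,2,3,5,9}; box has {2,4,6,8,9} → only 7 remains.
B8 = 6: row 8 has {4,7,8,9}; col 2 has {1,2,3,4,5,7,8,9}; box has {3,4,8,9} → only 6 remains.
E8 = 2: row 8 has {4,6,7,8,9}; col 5 has {3,4,5,6,8}; box has {1,3,4,5,6,7,8} → only 2 remains.
A9 = 1: row 9 has {2,3,4,5,6,8,9}; col 1 has {4,5,7,8}; box has {3,4,6,8,9} → only 1 remains.
C9 = 7: row 9 has {1,2,3,4,5,6,8,9}; col 3 has {3,6,8}; box has {1,3,4,6,8,9} → only 7 remains.
E1 = 1: row 1 has {5,7,9}; col 5 has {2,3,4,5,6,8}; box has {3,5,6,8,9} → only 1 remains.
E2 = 7: row 2 has {8,9}; col 5 has {1,2,3,4,5,6,8}; box has {1,3,5,6,8,9} → only 7 remains.
J3 = 4: row 3 has {1,3,5,6,8}; col 9 has {1,2,3,5,7,9}; box has {1,9} → only 4 remains.
A6 = 9: row 6 has {1,2,3,4,5,6,7,8}; col 1 has {1,4,5,7,8}; box has {1,2,3,4,5,6,7,8} → only 9 remains.
E7 = 9: row 7 has {1,3,4,6,7,8}; col 5 has {1,2,3,4,5,6,7,8}; box has {1,2,3,4,5,6,7,8} → only 9 remains.
H7 = 5: row 7 has {1,3,4,6,7,8,9}; col 8 has {4,6,8,9}; box has {2,4,6,7,8,9} → only 5 remains.
C8 = 5: row 8 has {2,4,6,7,8,9}; col 3 has {3,6,7,8}; box has {1,3,4,6,7,8,9} → only 5 remains.
G8 = 3: row 8 has {2,4,5,6,7,8,9}; col 7 has {1,2,4,6,7,8,9}; box has {2,4,5,6,7,8,9} → only 3 remains.
H8 = 1: row 8 has {2,3,4,5,6,7,8,9}; col 8 has {4,5,6,8,9}; box has {2,3,4,5,6,7,8,9} → only 1 remains.
G2 = 5: row 2 has {7,8,9}; col 7 has {1,2,3,4,6,7,8,9}; box has {1,4,9} → only 5 remains.
J2 = 6: row 2 has {5,7,8,9}; col 9 has {1,2,3,4,5,7,9}; box has {1,4,5,9} → only 6 remains.
A3 = 2: row 3 has {1,3,4,5,6,8}; col 1 has {1,4,5,7,8,9}; box has {5,7,8} → only 2 remains.
C3 = 9: row 3 has {1,2,3,4,5,6,8}; col 3 has {3,5,6,7,8}; box has {2,5,7,8} → only 9 remains.
H3 = 7: row 3 has {1,2,3,4,5,6,8,9}; col 8 has {1,4,5,6,8,9}; box has {1,4,5,6,9} → only 7 remains.
C7 = 2: row 7 has {1,3,4,5,6,7,8,9}; col 3 has {3,5,6,7,8,9}; box has {1,3,4,5,6,7,8,9} → only 2 remains.
C1 = 4: row 1 has {1,5,7,9}; col 3 has {2,3,5,6,7,8,9}; box has {2,5,7,8,9} → only 4 remains.
D1 = 2: row 1 has {1,4,5,7,9}; col 4 has {1,3,5,6,7,8,9}; box has {1,3,5,6,7,8,9} → only 2 remains.
H1 = 3: row 1 has {1,2,4,5,7,9}; col 8 has {1,4,5,6,7,8,9}; box has {1,4,5,6,7,9} → only 3 remains.
J1 = 8: row 1 has {1,2,3,4,5,7,9}; col 9 has {1,2,3,4,5,6,7,9}; box has {1,3,4,5,6,7,9} → only 8 remains.

8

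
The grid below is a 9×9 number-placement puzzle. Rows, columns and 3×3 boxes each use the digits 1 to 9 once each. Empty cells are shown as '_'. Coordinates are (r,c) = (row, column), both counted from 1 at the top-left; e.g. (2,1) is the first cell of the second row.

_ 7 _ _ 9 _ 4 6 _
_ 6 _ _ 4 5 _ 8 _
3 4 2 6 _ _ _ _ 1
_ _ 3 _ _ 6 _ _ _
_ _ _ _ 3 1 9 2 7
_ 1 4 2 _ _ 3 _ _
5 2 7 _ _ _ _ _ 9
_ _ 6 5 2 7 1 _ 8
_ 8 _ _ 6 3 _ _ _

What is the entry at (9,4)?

(3,6) = 8: row 3 has {1,2,3,4,6}; col 6 has {1,3,5,6,7}; box has {4,5,6,9} → only 8 remains.
(5,2) = 5: row 5 has {1,2,3,7,9}; col 2 has {1,2,4,6,7,8}; box has {1,3,4} → only 5 remains.
(5,3) = 8: row 5 has {1,2,3,5,7,9}; col 3 has {2,3,4,6,7}; box has {1,3,4,5} → only 8 remains.
(5,4) = 4: row 5 has {1,2,3,5,7,8,9}; col 4 has {2,5,6}; box has {1,2,3,6} → only 4 remains.
(6,6) = 9: row 6 has {1,2,3,4}; col 6 has {1,3,5,6,7,8}; box has {1,2,3,4,6} → only 9 remains.
(6,8) = 5: row 6 has {1,2,3,4,9}; col 8 has {2,6,8}; box has {2,3,7,9} → only 5 remains.
(6,9) = 6: row 6 has {1,2,3,4,5,9}; col 9 has {1,7,8,9}; box has {2,3,5,7,9} → only 6 remains.
(7,6) = 4: row 7 has {2,5,7,9}; col 6 has {1,3,5,6,7,8,9}; box has {2,3,5,6,7} → only 4 remains.
(7,7) = 6: row 7 has {2,4,5,7,9}; col 7 has {1,3,4,9}; box has {1,8,9} → only 6 remains.
(7,8) = 3: row 7 has {2,4,5,6,7,9}; col 8 has {2,5,6,8}; box has {1,6,8,9} → only 3 remains.
(8,8) = 4: row 8 has {1,2,5,6,7,8}; col 8 has {2,3,5,6,8}; box has {1,3,6,8,9} → only 4 remains.
(9,8) = 7: row 9 has {3,6,8}; col 8 has {2,3,4,5,6,8}; box has {1,3,4,6,8,9} → only 7 remains.
(1,6) = 2: row 1 has {4,6,7,9}; col 6 has {1,3,4,5,6,7,8,9}; box has {4,5,6,8,9} → only 2 remains.
(3,5) = 7: row 3 has {1,2,3,4,6,8}; col 5 has {2,3,4,6,9}; box has {2,4,5,6,8,9} → only 7 remains.
(3,7) = 5: row 3 has {1,2,3,4,6,7,8}; col 7 has {1,3,4,6,9}; box has {1,4,6,8} → only 5 remains.
(3,8) = 9: row 3 has {1,2,3,4,5,6,7,8}; col 8 has {2,3,4,5,6,7,8}; box has {1,4,5,6,8} → only 9 remains.
(4,2) = 9: row 4 has {3,6}; col 2 has {1,2,4,5,6,7,8}; box has {1,3,4,5,8} → only 9 remains.
(4,7) = 8: row 4 has {3,6,9}; col 7 has {1,3,4,5,6,9}; box has {2,3,5,6,7,9} → only 8 remains.
(4,8) = 1: row 4 has {3,6,8,9}; col 8 has {2,3,4,5,6,7,8,9}; box has {2,3,5,6,7,8,9} → only 1 remains.
(4,9) = 4: row 4 has {1,3,6,8,9}; col 9 has {1,6,7,8,9}; box has {1,2,3,5,6,7,8,9} → only 4 remains.
(5,1) = 6: row 5 has {1,2,3,4,5,7,8,9}; col 1 has {3,5}; box has {1,3,4,5,8,9} → only 6 remains.
(6,1) = 7: row 6 has {1,2,3,4,5,6,9}; col 1 has {3,5,6}; box has {1,3,4,5,6,8,9} → only 7 remains.
(6,5) = 8: row 6 has {1,2,3,4,5,6,7,9}; col 5 has {2,3,4,6,7,9}; box has {1,2,3,4,6,9} → only 8 remains.
(7,5) = 1: row 7 has {2,3,4,5,6,7,9}; col 5 has {2,3,4,6,7,8,9}; box has {2,3,4,5,6,7} → only 1 remains.
(8,1) = 9: row 8 has {1,2,4,5,6,7,8}; col 1 has {3,5,6,7}; box has {2,5,6,7,8} → only 9 remains.
(8,2) = 3: row 8 has {1,2,4,5,6,7,8,9}; col 2 has {1,2,4,5,6,7,8,9}; box has {2,5,6,7,8,9} → only 3 remains.
(9,3) = 1: row 9 has {3,6,7,8}; col 3 has {2,3,4,6,7,8}; box has {2,3,5,6,7,8,9} → only 1 remains.
(9,4) = 9: row 9 has {1,3,6,7,8}; col 4 has {2,4,5,6}; box has {1,2,3,4,5,6,7} → only 9 remains.

9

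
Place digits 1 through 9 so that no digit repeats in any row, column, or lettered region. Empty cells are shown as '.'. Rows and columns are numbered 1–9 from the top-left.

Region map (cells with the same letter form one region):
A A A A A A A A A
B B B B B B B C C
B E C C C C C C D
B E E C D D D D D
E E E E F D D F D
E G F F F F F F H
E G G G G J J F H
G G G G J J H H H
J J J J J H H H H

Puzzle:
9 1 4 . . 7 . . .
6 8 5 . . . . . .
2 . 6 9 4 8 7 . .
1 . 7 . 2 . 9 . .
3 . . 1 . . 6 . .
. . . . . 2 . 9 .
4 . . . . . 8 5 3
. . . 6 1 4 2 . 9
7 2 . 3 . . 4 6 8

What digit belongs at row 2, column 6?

9

row 2, column 7 = 3: row 2 has {5,6,8}; col 7 has {2,4,6,7,8,9}; region has {1,2,5,6,8} → only 3 remains.
row 3, column 2 = 5: row 3 has {2,4,6,7,8,9}; col 2 has {1,2,8}; region has {1,3,4,7} → only 5 remains.
row 3, column 9 = 1: row 3 has {2,4,5,6,7,8,9}; col 9 has {3,8,9}; region has {2,6,9} → only 1 remains.
row 4, column 2 = 6: row 4 has {1,2,7,9}; col 2 has {1,2,5,8}; region has {1,3,4,5,7} → only 6 remains.
row 4, column 4 = 5: row 4 has {1,2,6,7,9}; col 4 has {1,3,6,9}; region has {4,6,7,8,9} → only 5 remains.
row 4, column 6 = 3: row 4 has {1,2,5,6,7,9}; col 6 has {2,4,7,8}; region has {1,2,6,9} → only 3 remains.
row 4, column 9 = 4: row 4 has {1,2,3,5,6,7,9}; col 9 has {1,3,8,9}; region has {1,2,3,6,9} → only 4 remains.
row 5, column 2 = 9: row 5 has {1,3,6}; col 2 has {1,2,5,6,8}; region has {1,3,4,5,6,7} → only 9 remains.
row 5, column 6 = 5: row 5 has {1,3,6,9}; col 6 has {2,3,4,7,8}; region has {1,2,3,4,6,9} → only 5 remains.
row 5, column 9 = 7: row 5 has {1,3,5,6,9}; col 9 has {1,3,4,8,9}; region has {1,2,3,4,5,6,9} → only 7 remains.
row 6, column 1 = 8: row 6 has {2,9}; col 1 has {1,2,3,4,6,7,9}; region has {1,3,4,5,6,7,9} → only 8 remains.
row 6, column 7 = 1: row 6 has {2,8,9}; col 7 has {2,3,4,6,7,8,9}; region has {2,5,9} → only 1 remains.
row 6, column 9 = 5: row 6 has {1,2,8,9}; col 9 has {1,3,4,7,8,9}; region has {2,3,4,6,8,9} → only 5 remains.
row 7, column 2 = 7: row 7 has {3,4,5,8}; col 2 has {1,2,5,6,8,9}; region has {6} → only 7 remains.
row 7, column 4 = 2: row 7 has {3,4,5,7,8}; col 4 has {1,3,5,6,9}; region has {6,7} → only 2 remains.
row 7, column 5 = 9: row 7 has {2,3,4,5,7,8}; col 5 has {1,2,4}; region has {2,6,7} → only 9 remains.
row 7, column 6 = 6: row 7 has {2,3,4,5,7,8,9}; col 6 has {2,3,4,5,7,8}; region has {1,2,3,4,7,8} → only 6 remains.
row 8, column 1 = 5: row 8 has {1,2,4,6,9}; col 1 has {1,2,3,4,6,7,8,9}; region has {2,6,7,9} → only 5 remains.
row 8, column 2 = 3: row 8 has {1,2,4,5,6,9}; col 2 has {1,2,5,6,7,8,9}; region has {2,5,6,7,9} → only 3 remains.
row 8, column 3 = 8: row 8 has {1,2,3,4,5,6,9}; col 3 has {4,5,6,7}; region has {2,3,5,6,7,9} → only 8 remains.
row 8, column 8 = 7: row 8 has {1,2,3,4,5,6,8,9}; col 8 has {5,6,9}; region has {2,3,4,5,6,8,9} → only 7 remains.
row 9, column 3 = 9: row 9 has {2,3,4,6,7,8}; col 3 has {4,5,6,7,8}; region has {1,2,3,4,6,7,8} → only 9 remains.
row 9, column 5 = 5: row 9 has {2,3,4,6,7,8,9}; col 5 has {1,2,4,9}; region has {1,2,3,4,6,7,8,9} → only 5 remains.
row 9, column 6 = 1: row 9 has {2,3,4,5,6,7,8,9}; col 6 has {2,3,4,5,6,7,8}; region has {2,3,4,5,6,7,8,9} → only 1 remains.
row 1, column 4 = 8: row 1 has {1,4,7,9}; col 4 has {1,2,3,5,6,9}; region has {1,4,7,9} → only 8 remains.
row 1, column 7 = 5: row 1 has {1,4,7,8,9}; col 7 has {1,2,3,4,6,7,8,9}; region has {1,4,7,8,9} → only 5 remains.
row 2, column 5 = 7: row 2 has {3,5,6,8}; col 5 has {1,2,4,5,9}; region has {1,2,3,5,6,8} → only 7 remains.
row 2, column 6 = 9: row 2 has {3,5,6,7,8}; col 6 has {1,2,3,4,5,6,7,8}; region has {1,2,3,5,6,7,8} → only 9 remains.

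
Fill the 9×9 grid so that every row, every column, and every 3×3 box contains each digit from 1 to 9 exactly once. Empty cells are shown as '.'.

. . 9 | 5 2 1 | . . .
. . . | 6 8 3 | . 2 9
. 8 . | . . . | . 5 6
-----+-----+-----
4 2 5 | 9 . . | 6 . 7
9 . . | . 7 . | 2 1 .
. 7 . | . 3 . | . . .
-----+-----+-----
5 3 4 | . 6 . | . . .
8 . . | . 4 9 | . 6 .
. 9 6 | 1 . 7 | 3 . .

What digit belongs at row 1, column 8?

row 3, column 5 = 9 (sole candidate).
row 3, column 6 = 4 (sole candidate).
row 4, column 5 = 1 (sole candidate).
row 4, column 6 = 8 (sole candidate).
row 4, column 8 = 3 (sole candidate).
row 5, column 2 = 6 (sole candidate).
row 5, column 4 = 4 (sole candidate).
row 5, column 6 = 5 (sole candidate).
row 5, column 9 = 8 (sole candidate).
row 6, column 1 = 1 (sole candidate).
row 6, column 3 = 8 (sole candidate).
row 6, column 4 = 2 (sole candidate).
row 6, column 6 = 6 (sole candidate).
row 7, column 4 = 8 (sole candidate).
row 7, column 6 = 2 (sole candidate).
row 7, column 9 = 1 (sole candidate).
row 8, column 2 = 1 (sole candidate).
row 8, column 4 = 3 (sole candidate).
row 9, column 1 = 2 (sole candidate).
row 9, column 5 = 5 (sole candidate).
row 9, column 9 = 4 (sole candidate).
row 1, column 2 = 4 (sole candidate).
row 1, column 9 = 3 (sole candidate).
row 2, column 1 = 7 (sole candidate).
row 2, column 2 = 5 (sole candidate).
row 2, column 3 = 1 (sole candidate).
row 2, column 7 = 4 (sole candidate).
row 3, column 1 = 3 (sole candidate).
row 3, column 3 = 2 (sole candidate).
row 3, column 4 = 7 (sole candidate).
row 3, column 7 = 1 (sole candidate).
row 5, column 3 = 3 (sole candidate).
row 6, column 9 = 5 (sole candidate).
row 8, column 3 = 7 (sole candidate).
row 8, column 7 = 5 (sole candidate).
row 8, column 9 = 2 (sole candidate).
row 9, column 8 = 8 (sole candidate).
row 1, column 1 = 6 (sole candidate).
row 1, column 8 = 7: row 1 has {1,2,3,4,5,6,9}; col 8 has {1,2,3,5,6,8}; box has {1,2,3,4,5,6,9} → only 7 remains.

7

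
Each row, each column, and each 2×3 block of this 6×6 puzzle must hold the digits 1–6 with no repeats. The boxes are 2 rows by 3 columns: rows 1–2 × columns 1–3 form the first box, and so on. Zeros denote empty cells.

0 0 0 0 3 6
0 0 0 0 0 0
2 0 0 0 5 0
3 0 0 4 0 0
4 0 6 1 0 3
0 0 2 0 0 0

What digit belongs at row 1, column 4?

row 3, column 6 = 1: row 3 has {2,5}; col 6 has {3,6}; box has {4,5} → only 1 remains.
row 4, column 6 = 2: row 4 has {3,4}; col 6 has {1,3,6}; box has {1,4,5} → only 2 remains.
row 5, column 2 = 5: row 5 has {1,3,4,6}; col 2 has {}; box has {2,4,6} → only 5 remains.
row 5, column 5 = 2: row 5 has {1,3,4,5,6}; col 5 has {3,5}; box has {1,3} → only 2 remains.
row 6, column 1 = 1: row 6 has {2}; col 1 has {2,3,4}; box has {2,4,5,6} → only 1 remains.
row 6, column 2 = 3: row 6 has {1,2}; col 2 has {5}; box has {1,2,4,5,6} → only 3 remains.
row 1, column 1 = 5: row 1 has {3,6}; col 1 has {1,2,3,4}; box has {} → only 5 remains.
row 1, column 4 = 2: row 1 has {3,5,6}; col 4 has {1,4}; box has {3,6} → only 2 remains.

2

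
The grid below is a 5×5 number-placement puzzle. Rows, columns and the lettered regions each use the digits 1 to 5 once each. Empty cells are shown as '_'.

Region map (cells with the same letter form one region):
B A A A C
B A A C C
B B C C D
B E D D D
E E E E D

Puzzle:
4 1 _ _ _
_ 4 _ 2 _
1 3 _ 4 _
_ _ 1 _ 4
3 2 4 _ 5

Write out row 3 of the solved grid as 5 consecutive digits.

row 1, column 5 = 3: row 1 has {1,4}; col 5 has {4,5}; region has {2,4} → only 3 remains.
row 2, column 1 = 5: row 2 has {2,4}; col 1 has {1,3,4}; region has {1,3,4} → only 5 remains.
row 2, column 3 = 3: row 2 has {2,4,5}; col 3 has {1,4}; region has {1,4} → only 3 remains.
row 2, column 5 = 1: row 2 has {2,3,4,5}; col 5 has {3,4,5}; region has {2,3,4} → only 1 remains.
row 3, column 3 = 5: row 3 has {1,3,4}; col 3 has {1,3,4}; region has {1,2,3,4} → only 5 remains.
row 3, column 5 = 2: row 3 has {1,3,4,5}; col 5 has {1,3,4,5}; region has {1,4,5} → only 2 remains.

13542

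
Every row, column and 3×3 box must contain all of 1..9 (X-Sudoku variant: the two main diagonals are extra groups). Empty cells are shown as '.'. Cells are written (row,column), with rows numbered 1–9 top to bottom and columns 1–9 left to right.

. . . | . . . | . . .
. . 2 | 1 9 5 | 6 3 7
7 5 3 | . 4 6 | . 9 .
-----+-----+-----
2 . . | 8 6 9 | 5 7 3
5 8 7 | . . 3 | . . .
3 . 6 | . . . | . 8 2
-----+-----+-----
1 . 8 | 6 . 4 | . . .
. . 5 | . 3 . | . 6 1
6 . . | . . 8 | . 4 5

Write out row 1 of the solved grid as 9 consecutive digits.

(1,9) = 4: row 1 has {}; col 9 has {1,2,3,5,7}; box has {3,6,7,9}; anti-diagonal has {3,6,8,9} → only 4 remains.
(2,2) = 4 (sole candidate).
(3,4) = 2 (sole candidate).
(3,7) = 1 (sole candidate).
(3,9) = 8 (sole candidate).
(4,2) = 1 (sole candidate).
(4,3) = 4 (sole candidate).
(5,4) = 4 (sole candidate).
(5,5) = 2 (sole candidate).
(5,7) = 9 (sole candidate).
(5,8) = 1 (sole candidate).
(5,9) = 6 (sole candidate).
(6,2) = 9 (sole candidate).
(6,7) = 4 (sole candidate).
(7,7) = 7 (sole candidate).
(7,8) = 2 (sole candidate).
(7,9) = 9 (sole candidate).
(8,2) = 7 (sole candidate).
(8,4) = 9 (sole candidate).
(8,6) = 2 (sole candidate).
(8,7) = 8 (sole candidate).
(9,3) = 9 (sole candidate).
(9,4) = 7 (sole candidate).
(9,5) = 1 (sole candidate).
(9,7) = 3 (sole candidate).
(1,1) = 9: row 1 has {4}; col 1 has {1,2,3,5,6,7}; box has {2,3,4,5,7}; main diagonal has {2,3,4,5,6,7,8} → only 9 remains.
(1,2) = 6: row 1 has {4,9}; col 2 has {1,4,5,7,8,9}; box has {2,3,4,5,7,9} → only 6 remains.
(1,3) = 1: row 1 has {4,6,9}; col 3 has {2,3,4,5,6,7,8,9}; box has {2,3,4,5,6,7,9} → only 1 remains.
(1,4) = 3: row 1 has {1,4,6,9}; col 4 has {1,2,4,6,7,8,9}; box has {1,2,4,5,6,9} → only 3 remains.
(1,6) = 7: row 1 has {1,3,4,6,9}; col 6 has {2,3,4,5,6,8,9}; box has {1,2,3,4,5,6,9} → only 7 remains.
(1,7) = 2: row 1 has {1,3,4,6,7,9}; col 7 has {1,3,4,5,6,7,8,9}; box has {1,3,4,6,7,8,9} → only 2 remains.
(1,8) = 5: row 1 has {1,2,3,4,6,7,9}; col 8 has {1,2,3,4,6,7,8,9}; box has {1,2,3,4,6,7,8,9} → only 5 remains.
(2,1) = 8 (sole candidate).
(6,4) = 5 (sole candidate).
(6,5) = 7 (sole candidate).
(6,6) = 1 (sole candidate).
(7,2) = 3 (sole candidate).
(7,5) = 5 (sole candidate).
(8,1) = 4 (sole candidate).
(9,2) = 2 (sole candidate).
(1,5) = 8: row 1 has {1,2,3,4,5,6,7,9}; col 5 has {1,2,3,4,5,6,7,9}; box has {1,2,3,4,5,6,7,9} → only 8 remains.

961387254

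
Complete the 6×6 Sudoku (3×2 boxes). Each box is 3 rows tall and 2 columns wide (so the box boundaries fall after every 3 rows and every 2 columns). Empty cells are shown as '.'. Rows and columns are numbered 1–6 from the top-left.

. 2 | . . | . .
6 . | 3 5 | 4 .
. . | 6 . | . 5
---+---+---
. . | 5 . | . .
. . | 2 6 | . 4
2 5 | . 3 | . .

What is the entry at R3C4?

2

R2C2 = 1 (sole candidate).
R2C6 = 2 (sole candidate).
R5C2 = 3 (sole candidate).
R3C2 = 4 (sole candidate).
R4C2 = 6 (sole candidate).
R5C1 = 1 (sole candidate).
R5C5 = 5 (sole candidate).
R3C1 = 3 (sole candidate).
R3C5 = 1 (sole candidate).
R4C1 = 4 (sole candidate).
R4C4 = 1 (sole candidate).
R4C6 = 3 (sole candidate).
R6C3 = 4 (sole candidate).
R6C5 = 6 (sole candidate).
R6C6 = 1 (sole candidate).
R1C1 = 5 (sole candidate).
R1C3 = 1 (sole candidate).
R1C4 = 4 (sole candidate).
R1C5 = 3 (sole candidate).
R1C6 = 6 (sole candidate).
R3C4 = 2: row 3 has {1,3,4,5,6}; col 4 has {1,3,4,5,6}; box has {1,3,4,5,6} → only 2 remains.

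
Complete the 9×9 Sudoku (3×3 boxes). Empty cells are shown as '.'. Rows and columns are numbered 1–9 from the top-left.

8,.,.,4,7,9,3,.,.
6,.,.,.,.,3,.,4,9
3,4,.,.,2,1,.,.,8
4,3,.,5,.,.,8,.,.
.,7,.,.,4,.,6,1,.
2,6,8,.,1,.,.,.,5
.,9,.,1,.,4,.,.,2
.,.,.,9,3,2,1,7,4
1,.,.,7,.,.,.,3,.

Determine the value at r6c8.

r2c4 = 8 (sole candidate).
r2c5 = 5 (sole candidate).
r3c4 = 6 (sole candidate).
r3c8 = 5 (sole candidate).
r4c9 = 7 (sole candidate).
r5c6 = 8 (sole candidate).
r5c9 = 3 (sole candidate).
r6c4 = 3 (sole candidate).
r6c6 = 7 (sole candidate).
r6c8 = 9: row 6 has {1,2,3,5,6,7,8}; col 8 has {1,3,4,5,7}; box has {1,3,5,6,7,8} → only 9 remains.

9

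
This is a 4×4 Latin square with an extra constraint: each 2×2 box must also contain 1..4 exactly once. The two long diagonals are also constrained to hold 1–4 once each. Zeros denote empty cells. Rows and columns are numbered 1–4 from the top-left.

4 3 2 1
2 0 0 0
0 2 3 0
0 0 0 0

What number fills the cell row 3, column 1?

row 2, column 2 = 1 (sole candidate).
row 2, column 3 = 4 (sole candidate).
row 2, column 4 = 3 (sole candidate).
row 3, column 1 = 1: row 3 has {2,3}; col 1 has {2,4}; box has {2} → only 1 remains.

1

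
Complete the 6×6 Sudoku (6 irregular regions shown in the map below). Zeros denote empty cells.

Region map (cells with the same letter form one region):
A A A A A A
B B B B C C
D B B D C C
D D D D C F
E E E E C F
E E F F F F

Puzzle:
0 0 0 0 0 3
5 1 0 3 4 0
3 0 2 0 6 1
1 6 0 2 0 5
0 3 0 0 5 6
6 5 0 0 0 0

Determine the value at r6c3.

3

r2c3 = 6: row 2 has {1,3,4,5}; col 3 has {2}; region has {1,2,3,5} → only 6 remains.
r2c6 = 2: row 2 has {1,3,4,5,6}; col 6 has {1,3,5,6}; region has {1,4,5,6} → only 2 remains.
r3c2 = 4: row 3 has {1,2,3,6}; col 2 has {1,3,5,6}; region has {1,2,3,5,6} → only 4 remains.
r3c4 = 5: row 3 has {1,2,3,4,6}; col 4 has {2,3}; region has {1,2,3,6} → only 5 remains.
r4c3 = 4: row 4 has {1,2,5,6}; col 3 has {2,6}; region has {1,2,3,5,6} → only 4 remains.
r4c5 = 3: row 4 has {1,2,4,5,6}; col 5 has {4,5,6}; region has {1,2,4,5,6} → only 3 remains.
r5c3 = 1: row 5 has {3,5,6}; col 3 has {2,4,6}; region has {3,5,6} → only 1 remains.
r5c4 = 4: row 5 has {1,3,5,6}; col 4 has {2,3,5}; region has {1,3,5,6} → only 4 remains.
r6c3 = 3: row 6 has {5,6}; col 3 has {1,2,4,6}; region has {5,6} → only 3 remains.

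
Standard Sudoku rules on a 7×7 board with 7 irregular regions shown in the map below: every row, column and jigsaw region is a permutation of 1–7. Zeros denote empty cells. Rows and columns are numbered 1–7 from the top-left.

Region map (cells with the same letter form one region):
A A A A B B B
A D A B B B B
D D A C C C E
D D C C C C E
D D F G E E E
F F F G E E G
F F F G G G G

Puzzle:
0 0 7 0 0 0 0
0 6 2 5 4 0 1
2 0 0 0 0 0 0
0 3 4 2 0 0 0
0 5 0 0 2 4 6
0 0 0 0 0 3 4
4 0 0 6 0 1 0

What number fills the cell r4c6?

r2c1 = 3: row 2 has {1,2,4,5,6}; col 1 has {2,4}; region has {2,7} → only 3 remains.
r2c6 = 7: row 2 has {1,2,3,4,5,6}; col 6 has {1,3,4}; region has {1,4,5} → only 7 remains.
r6c4 = 7: row 6 has {3,4}; col 4 has {2,5,6}; region has {1,4,6} → only 7 remains.
r5c4 = 3: row 5 has {2,4,5,6}; col 4 has {2,5,6,7}; region has {1,4,6,7} → only 3 remains.
r7c5 = 5: row 7 has {1,4,6}; col 5 has {2,4}; region has {1,3,4,6,7} → only 5 remains.
r7c7 = 2: row 7 has {1,4,5,6}; col 7 has {1,4,6}; region has {1,3,4,5,6,7} → only 2 remains.
r1c7 = 3: row 1 has {7}; col 7 has {1,2,4,6}; region has {1,4,5,7} → only 3 remains.
r3c4 = 1: row 3 has {2}; col 4 has {2,3,5,6,7}; region has {2,4} → only 1 remains.
r5c3 = 1: row 5 has {2,3,4,5,6}; col 3 has {2,4,7}; region has {4} → only 1 remains.
r6c2 = 2: row 6 has {3,4,7}; col 2 has {3,5,6}; region has {1,4} → only 2 remains.
r6c5 = 1: row 6 has {2,3,4,7}; col 5 has {2,4,5}; region has {2,3,4,6} → only 1 remains.
r7c2 = 7: row 7 has {1,2,4,5,6}; col 2 has {2,3,5,6}; region has {1,2,4} → only 7 remains.
r7c3 = 3: row 7 has {1,2,4,5,6,7}; col 3 has {1,2,4,7}; region has {1,2,4,7} → only 3 remains.
r1c4 = 4: row 1 has {3,7}; col 4 has {1,2,3,5,6,7}; region has {2,3,7} → only 4 remains.
r1c5 = 6: row 1 has {3,4,7}; col 5 has {1,2,4,5}; region has {1,3,4,5,7} → only 6 remains.
r1c6 = 2: row 1 has {3,4,6,7}; col 6 has {1,3,4,7}; region has {1,3,4,5,6,7} → only 2 remains.
r3c2 = 4: row 3 has {1,2}; col 2 has {2,3,5,6,7}; region has {2,3,5,6} → only 4 remains.
r4c5 = 7: row 4 has {2,3,4}; col 5 has {1,2,4,5,6}; region has {1,2,4} → only 7 remains.
r4c7 = 5: row 4 has {2,3,4,7}; col 7 has {1,2,3,4,6}; region has {1,2,3,4,6} → only 5 remains.
r5c1 = 7: row 5 has {1,2,3,4,5,6}; col 1 has {2,3,4}; region has {2,3,4,5,6} → only 7 remains.
r1c2 = 1: row 1 has {2,3,4,6,7}; col 2 has {2,3,4,5,6,7}; region has {2,3,4,7} → only 1 remains.
r3c5 = 3: row 3 has {1,2,4}; col 5 has {1,2,4,5,6,7}; region has {1,2,4,7} → only 3 remains.
r3c7 = 7: row 3 has {1,2,3,4}; col 7 has {1,2,3,4,5,6}; region has {1,2,3,4,5,6} → only 7 remains.
r4c1 = 1: row 4 has {2,3,4,5,7}; col 1 has {2,3,4,7}; region has {2,3,4,5,6,7} → only 1 remains.
r4c6 = 6: row 4 has {1,2,3,4,5,7}; col 6 has {1,2,3,4,7}; region has {1,2,3,4,7} → only 6 remains.

6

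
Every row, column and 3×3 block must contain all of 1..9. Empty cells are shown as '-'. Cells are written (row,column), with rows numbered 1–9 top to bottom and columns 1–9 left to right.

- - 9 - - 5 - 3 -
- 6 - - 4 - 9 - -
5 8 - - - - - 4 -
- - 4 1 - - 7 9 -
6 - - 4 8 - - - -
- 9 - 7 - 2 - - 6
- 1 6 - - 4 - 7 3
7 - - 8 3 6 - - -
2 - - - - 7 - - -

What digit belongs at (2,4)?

(4,6) = 3: row 4 has {1,4,7,9}; col 6 has {2,4,5,6,7}; box has {1,2,4,7,8} → only 3 remains.
(5,6) = 9: row 5 has {4,6,8}; col 6 has {2,3,4,5,6,7}; box has {1,2,3,4,7,8} → only 9 remains.
(6,5) = 5: row 6 has {2,6,7,9}; col 5 has {3,4,8}; box has {1,2,3,4,7,8,9} → only 5 remains.
(8,3) = 5: row 8 has {3,6,7,8}; col 3 has {4,6,9}; box has {1,2,6,7} → only 5 remains.
(3,6) = 1: row 3 has {4,5,8}; col 6 has {2,3,4,5,6,7,9}; box has {4,5} → only 1 remains.
(4,1) = 8: row 4 has {1,3,4,7,9}; col 1 has {2,5,6,7}; box has {4,6,9} → only 8 remains.
(4,5) = 6: row 4 has {1,3,4,7,8,9}; col 5 has {3,4,5,8}; box has {1,2,3,4,5,7,8,9} → only 6 remains.
(7,1) = 9: row 7 has {1,3,4,6,7}; col 1 has {2,5,6,7,8}; box has {1,2,5,6,7} → only 9 remains.
(7,5) = 2: row 7 has {1,3,4,6,7,9}; col 5 has {3,4,5,6,8}; box has {3,4,6,7,8} → only 2 remains.
(8,2) = 4: row 8 has {3,5,6,7,8}; col 2 has {1,6,8,9}; box has {1,2,5,6,7,9} → only 4 remains.
(9,2) = 3: row 9 has {2,7}; col 2 has {1,4,6,8,9}; box has {1,2,4,5,6,7,9} → only 3 remains.
(9,3) = 8: row 9 has {2,3,7}; col 3 has {4,5,6,9}; box has {1,2,3,4,5,6,7,9} → only 8 remains.
(1,5) = 7: row 1 has {3,5,9}; col 5 has {2,3,4,5,6,8}; box has {1,4,5} → only 7 remains.
(2,6) = 8: row 2 has {4,6,9}; col 6 has {1,2,3,4,5,6,7,9}; box has {1,4,5,7} → only 8 remains.
(3,5) = 9: row 3 has {1,4,5,8}; col 5 has {2,3,4,5,6,7,8}; box has {1,4,5,7,8} → only 9 remains.
(7,4) = 5: row 7 has {1,2,3,4,6,7,9}; col 4 has {1,4,7,8}; box has {2,3,4,6,7,8} → only 5 remains.
(7,7) = 8: row 7 has {1,2,3,4,5,6,7,9}; col 7 has {7,9}; box has {3,7} → only 8 remains.
(9,4) = 9: row 9 has {2,3,7,8}; col 4 has {1,4,5,7,8}; box has {2,3,4,5,6,7,8} → only 9 remains.
(9,5) = 1: row 9 has {2,3,7,8,9}; col 5 has {2,3,4,5,6,7,8,9}; box has {2,3,4,5,6,7,8,9} → only 1 remains.
(1,2) = 2: row 1 has {3,5,7,9}; col 2 has {1,3,4,6,8,9}; box has {5,6,8,9} → only 2 remains.
(1,4) = 6: row 1 has {2,3,5,7,9}; col 4 has {1,4,5,7,8,9}; box has {1,4,5,7,8,9} → only 6 remains.
(1,7) = 1: row 1 has {2,3,5,6,7,9}; col 7 has {7,8,9}; box has {3,4,9} → only 1 remains.
(1,9) = 8: row 1 has {1,2,3,5,6,7,9}; col 9 has {3,6}; box has {1,3,4,9} → only 8 remains.
(4,2) = 5: row 4 has {1,3,4,6,7,8,9}; col 2 has {1,2,3,4,6,8,9}; box has {4,6,8,9} → only 5 remains.
(4,9) = 2: row 4 has {1,3,4,5,6,7,8,9}; col 9 has {3,6,8}; box has {6,7,9} → only 2 remains.
(5,2) = 7: row 5 has {4,6,8,9}; col 2 has {1,2,3,4,5,6,8,9}; box has {4,5,6,8,9} → only 7 remains.
(8,7) = 2: row 8 has {3,4,5,6,7,8}; col 7 has {1,7,8,9}; box has {3,7,8} → only 2 remains.
(8,8) = 1: row 8 has {2,3,4,5,6,7,8}; col 8 has {3,4,7,9}; box has {2,3,7,8} → only 1 remains.
(8,9) = 9: row 8 has {1,2,3,4,5,6,7,8}; col 9 has {2,3,6,8}; box has {1,2,3,7,8} → only 9 remains.
(1,1) = 4: row 1 has {1,2,3,5,6,7,8,9}; col 1 has {2,5,6,7,8,9}; box has {2,5,6,8,9} → only 4 remains.
(3,7) = 6: row 3 has {1,4,5,8,9}; col 7 has {1,2,7,8,9}; box has {1,3,4,8,9} → only 6 remains.
(3,9) = 7: row 3 has {1,4,5,6,8,9}; col 9 has {2,3,6,8,9}; box has {1,3,4,6,8,9} → only 7 remains.
(5,8) = 5: row 5 has {4,6,7,8,9}; col 8 has {1,3,4,7,9}; box has {2,6,7,9} → only 5 remains.
(5,9) = 1: row 5 has {4,5,6,7,8,9}; col 9 has {2,3,6,7,8,9}; box has {2,5,6,7,9} → only 1 remains.
(6,8) = 8: row 6 has {2,5,6,7,9}; col 8 has {1,3,4,5,7,9}; box has {1,2,5,6,7,9} → only 8 remains.
(9,8) = 6: row 9 has {1,2,3,7,8,9}; col 8 has {1,3,4,5,7,8,9}; box has {1,2,3,7,8,9} → only 6 remains.
(2,8) = 2: row 2 has {4,6,8,9}; col 8 has {1,3,4,5,6,7,8,9}; box has {1,3,4,6,7,8,9} → only 2 remains.
(2,9) = 5: row 2 has {2,4,6,8,9}; col 9 has {1,2,3,6,7,8,9}; box has {1,2,3,4,6,7,8,9} → only 5 remains.
(3,3) = 3: row 3 has {1,4,5,6,7,8,9}; col 3 has {4,5,6,8,9}; box has {2,4,5,6,8,9} → only 3 remains.
(3,4) = 2: row 3 has {1,3,4,5,6,7,8,9}; col 4 has {1,4,5,6,7,8,9}; box has {1,4,5,6,7,8,9} → only 2 remains.
(5,3) = 2: row 5 has {1,4,5,6,7,8,9}; col 3 has {3,4,5,6,8,9}; box has {4,5,6,7,8,9} → only 2 remains.
(5,7) = 3: row 5 has {1,2,4,5,6,7,8,9}; col 7 has {1,2,6,7,8,9}; box has {1,2,5,6,7,8,9} → only 3 remains.
(6,3) = 1: row 6 has {2,5,6,7,8,9}; col 3 has {2,3,4,5,6,8,9}; box has {2,4,5,6,7,8,9} → only 1 remains.
(6,7) = 4: row 6 has {1,2,5,6,7,8,9}; col 7 has {1,2,3,6,7,8,9}; box has {1,2,3,5,6,7,8,9} → only 4 remains.
(9,7) = 5: row 9 has {1,2,3,6,7,8,9}; col 7 has {1,2,3,4,6,7,8,9}; box has {1,2,3,6,7,8,9} → only 5 remains.
(9,9) = 4: row 9 has {1,2,3,5,6,7,8,9}; col 9 has {1,2,3,5,6,7,8,9}; box has {1,2,3,5,6,7,8,9} → only 4 remains.
(2,1) = 1: row 2 has {2,4,5,6,8,9}; col 1 has {2,4,5,6,7,8,9}; box has {2,3,4,5,6,8,9} → only 1 remains.
(2,3) = 7: row 2 has {1,2,4,5,6,8,9}; col 3 has {1,2,3,4,5,6,8,9}; box has {1,2,3,4,5,6,8,9} → only 7 remains.
(2,4) = 3: row 2 has {1,2,4,5,6,7,8,9}; col 4 has {1,2,4,5,6,7,8,9}; box has {1,2,4,5,6,7,8,9} → only 3 remains.

3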